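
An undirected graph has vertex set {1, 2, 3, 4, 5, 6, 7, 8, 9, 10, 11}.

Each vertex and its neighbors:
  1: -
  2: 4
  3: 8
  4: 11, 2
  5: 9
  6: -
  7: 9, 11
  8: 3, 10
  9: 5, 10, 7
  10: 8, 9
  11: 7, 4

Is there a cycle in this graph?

DFS, tracking each vertex's parent; an edge to a visited non-parent vertex closes a cycle.
Start from 10:
visit 10 (parent –)
  visit 8 (parent 10)
    visit 3 (parent 8)
      3–8: parent, skip
    8–10: parent, skip
  visit 9 (parent 10)
    visit 5 (parent 9)
      5–9: parent, skip
    9–10: parent, skip
    visit 7 (parent 9)
      7–9: parent, skip
      visit 11 (parent 7)
        11–7: parent, skip
        visit 4 (parent 11)
          4–11: parent, skip
          visit 2 (parent 4)
            2–4: parent, skip
visit 1 (parent –)
visit 6 (parent –)
No non-parent visited neighbor found — the graph is a forest.

No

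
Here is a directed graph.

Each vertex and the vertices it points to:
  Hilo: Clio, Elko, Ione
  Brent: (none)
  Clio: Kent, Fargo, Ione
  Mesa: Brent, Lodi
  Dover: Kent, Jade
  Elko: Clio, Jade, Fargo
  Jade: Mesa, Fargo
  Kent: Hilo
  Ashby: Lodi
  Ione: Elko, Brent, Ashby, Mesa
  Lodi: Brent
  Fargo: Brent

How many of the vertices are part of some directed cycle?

5

A vertex is on a directed cycle iff it belongs to a strongly connected component of size ≥ 2 (or has a self-loop).
The vertices on cycles are {Clio, Elko, Hilo, Ione, Kent} — 5 in total.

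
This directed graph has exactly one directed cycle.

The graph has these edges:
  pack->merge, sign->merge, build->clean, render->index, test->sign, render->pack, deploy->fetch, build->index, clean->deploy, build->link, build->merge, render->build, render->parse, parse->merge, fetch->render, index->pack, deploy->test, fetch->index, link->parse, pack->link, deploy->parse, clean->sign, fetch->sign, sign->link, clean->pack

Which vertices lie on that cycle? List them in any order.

DFS with gray/black marking from clean:
clean gray
  sign gray
    link gray
      parse gray
        merge gray
        merge black
      parse black
    link black
    sign→merge: merge black — skip
  sign black
  pack gray
    pack→link: link black — skip
    pack→merge: merge black — skip
  pack black
  deploy gray
    fetch gray
      fetch→sign: sign black — skip
      render gray
        render→pack: pack black — skip
        index gray
          index→pack: pack black — skip
        index black
        build gray
          build→clean: clean is gray → back edge
Back edge closes the cycle clean → deploy → fetch → render → build → clean; its vertices are {build, clean, fetch, deploy, render}.

build, clean, fetch, deploy, render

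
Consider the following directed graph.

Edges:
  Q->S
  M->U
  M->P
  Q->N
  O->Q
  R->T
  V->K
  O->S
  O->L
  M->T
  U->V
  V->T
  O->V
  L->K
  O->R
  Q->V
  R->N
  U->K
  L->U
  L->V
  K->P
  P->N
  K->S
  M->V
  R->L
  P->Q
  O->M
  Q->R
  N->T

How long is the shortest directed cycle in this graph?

4

For each vertex v, BFS finds the shortest path from v back to v.
The shortest such closed walk is K → P → Q → V → K, length 4.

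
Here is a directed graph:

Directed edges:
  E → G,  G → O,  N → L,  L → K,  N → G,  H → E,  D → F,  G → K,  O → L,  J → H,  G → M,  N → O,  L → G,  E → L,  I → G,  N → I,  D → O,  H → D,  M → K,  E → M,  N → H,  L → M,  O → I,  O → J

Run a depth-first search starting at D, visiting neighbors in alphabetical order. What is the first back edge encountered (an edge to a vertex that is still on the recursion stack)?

DFS from D (visiting neighbors in alphabetical order); mark gray on enter, black on exit:
D gray
  F gray
  F black
  O gray
    I gray
      G gray
        K gray
        K black
        M gray
          M→K: K black — skip
        M black
        G→O: O is gray → back edge
First back edge: G → O.

G→O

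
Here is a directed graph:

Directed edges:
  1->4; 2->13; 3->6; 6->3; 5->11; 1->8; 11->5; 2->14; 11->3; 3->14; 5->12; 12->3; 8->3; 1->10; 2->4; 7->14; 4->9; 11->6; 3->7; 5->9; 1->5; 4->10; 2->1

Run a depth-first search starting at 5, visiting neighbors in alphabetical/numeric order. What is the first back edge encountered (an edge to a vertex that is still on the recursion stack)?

6->3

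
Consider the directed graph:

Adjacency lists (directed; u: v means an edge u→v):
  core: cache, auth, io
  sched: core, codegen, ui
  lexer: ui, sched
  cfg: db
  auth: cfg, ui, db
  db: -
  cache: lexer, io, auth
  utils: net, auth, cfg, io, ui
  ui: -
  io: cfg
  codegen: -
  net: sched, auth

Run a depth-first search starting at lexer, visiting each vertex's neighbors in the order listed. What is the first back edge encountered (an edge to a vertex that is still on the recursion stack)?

DFS from lexer (visiting each vertex's neighbors in the order listed); mark gray on enter, black on exit:
lexer gray
  ui gray
  ui black
  sched gray
    core gray
      cache gray
        cache→lexer: lexer is gray → back edge
First back edge: cache → lexer.

cache→lexer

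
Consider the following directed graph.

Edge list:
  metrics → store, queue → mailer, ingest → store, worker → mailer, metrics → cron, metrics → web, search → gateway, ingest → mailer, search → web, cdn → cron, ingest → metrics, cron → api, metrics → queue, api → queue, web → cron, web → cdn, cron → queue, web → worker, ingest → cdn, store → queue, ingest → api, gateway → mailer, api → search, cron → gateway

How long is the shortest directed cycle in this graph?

4

For each vertex v, BFS finds the shortest path from v back to v.
The shortest such closed walk is cron → api → search → web → cron, length 4.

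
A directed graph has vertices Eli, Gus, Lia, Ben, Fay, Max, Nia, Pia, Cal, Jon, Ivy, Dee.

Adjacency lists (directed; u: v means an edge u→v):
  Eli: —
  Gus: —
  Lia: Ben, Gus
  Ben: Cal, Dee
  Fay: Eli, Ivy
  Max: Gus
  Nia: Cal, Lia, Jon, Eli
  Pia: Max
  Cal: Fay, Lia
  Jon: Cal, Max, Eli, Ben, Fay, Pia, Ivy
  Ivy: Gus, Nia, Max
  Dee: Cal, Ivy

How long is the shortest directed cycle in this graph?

3

For each vertex v, BFS finds the shortest path from v back to v.
The shortest such closed walk is Nia → Jon → Ivy → Nia, length 3.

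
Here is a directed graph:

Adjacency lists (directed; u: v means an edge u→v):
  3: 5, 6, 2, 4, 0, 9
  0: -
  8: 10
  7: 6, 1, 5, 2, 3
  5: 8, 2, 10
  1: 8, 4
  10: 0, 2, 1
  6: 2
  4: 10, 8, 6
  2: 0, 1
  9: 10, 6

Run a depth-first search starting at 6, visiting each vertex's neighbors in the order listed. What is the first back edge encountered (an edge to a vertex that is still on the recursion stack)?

DFS from 6 (visiting each vertex's neighbors in the order listed); mark gray on enter, black on exit:
6 gray
  2 gray
    0 gray
    0 black
    1 gray
      8 gray
        10 gray
          10→0: 0 black — skip
          10→2: 2 is gray → back edge
First back edge: 10 → 2.

10->2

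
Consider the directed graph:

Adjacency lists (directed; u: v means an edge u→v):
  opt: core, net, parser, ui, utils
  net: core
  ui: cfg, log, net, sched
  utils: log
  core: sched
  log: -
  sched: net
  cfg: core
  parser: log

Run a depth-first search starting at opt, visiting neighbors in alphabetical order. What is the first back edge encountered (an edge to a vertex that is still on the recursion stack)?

net->core

DFS from opt (visiting neighbors in alphabetical order); mark gray on enter, black on exit:
opt gray
  core gray
    sched gray
      net gray
        net→core: core is gray → back edge
First back edge: net → core.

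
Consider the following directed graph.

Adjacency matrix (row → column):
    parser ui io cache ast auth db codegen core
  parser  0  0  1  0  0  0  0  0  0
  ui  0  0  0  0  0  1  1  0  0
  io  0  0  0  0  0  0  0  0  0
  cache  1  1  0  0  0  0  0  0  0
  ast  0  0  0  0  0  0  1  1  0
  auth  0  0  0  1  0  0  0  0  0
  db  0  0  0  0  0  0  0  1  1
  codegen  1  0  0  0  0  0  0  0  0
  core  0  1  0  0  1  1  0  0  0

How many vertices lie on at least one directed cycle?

6

A vertex is on a directed cycle iff it belongs to a strongly connected component of size ≥ 2 (or has a self-loop).
The vertices on cycles are {db, ui, ast, auth, core, cache} — 6 in total.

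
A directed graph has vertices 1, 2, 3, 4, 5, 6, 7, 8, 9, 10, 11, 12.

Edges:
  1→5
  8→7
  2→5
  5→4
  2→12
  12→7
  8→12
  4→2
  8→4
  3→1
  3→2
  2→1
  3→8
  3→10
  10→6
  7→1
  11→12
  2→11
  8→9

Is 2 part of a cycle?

Yes

2 is on a cycle iff 2 can reach itself via ≥1 edge.
2 → 5 → 4 → 2 — yes.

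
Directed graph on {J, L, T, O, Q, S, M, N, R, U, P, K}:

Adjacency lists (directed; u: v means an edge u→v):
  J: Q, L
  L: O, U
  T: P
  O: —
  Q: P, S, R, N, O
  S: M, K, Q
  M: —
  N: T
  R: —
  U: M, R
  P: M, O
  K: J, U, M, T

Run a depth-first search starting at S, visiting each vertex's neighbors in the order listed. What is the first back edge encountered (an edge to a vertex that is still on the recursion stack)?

DFS from S (visiting each vertex's neighbors in the order listed); mark gray on enter, black on exit:
S gray
  M gray
  M black
  K gray
    J gray
      Q gray
        P gray
          P→M: M black — skip
          O gray
          O black
        P black
        Q→S: S is gray → back edge
First back edge: Q → S.

Q->S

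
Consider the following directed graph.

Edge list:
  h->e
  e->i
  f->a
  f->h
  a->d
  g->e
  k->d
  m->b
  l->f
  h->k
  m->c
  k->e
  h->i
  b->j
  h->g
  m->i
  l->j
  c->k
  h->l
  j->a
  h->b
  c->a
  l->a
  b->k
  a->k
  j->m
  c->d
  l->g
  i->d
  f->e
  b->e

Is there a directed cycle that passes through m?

m is on a cycle iff m can reach itself via ≥1 edge.
m → b → j → m — yes.

Yes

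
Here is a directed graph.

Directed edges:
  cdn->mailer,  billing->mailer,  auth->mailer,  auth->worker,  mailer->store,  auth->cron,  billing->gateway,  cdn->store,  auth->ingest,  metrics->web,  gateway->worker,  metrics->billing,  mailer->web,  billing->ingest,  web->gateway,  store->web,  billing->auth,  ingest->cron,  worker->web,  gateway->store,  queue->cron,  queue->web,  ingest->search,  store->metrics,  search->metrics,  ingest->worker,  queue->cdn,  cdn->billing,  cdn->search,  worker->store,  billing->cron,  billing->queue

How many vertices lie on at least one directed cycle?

12

A vertex is on a directed cycle iff it belongs to a strongly connected component of size ≥ 2 (or has a self-loop).
The vertices on cycles are {cdn, web, auth, queue, store, ingest, mailer, search, worker, billing, gateway, metrics} — 12 in total.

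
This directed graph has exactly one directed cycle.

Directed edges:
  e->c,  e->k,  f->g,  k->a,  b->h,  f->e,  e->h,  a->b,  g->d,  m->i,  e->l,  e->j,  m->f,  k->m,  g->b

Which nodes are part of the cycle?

e, f, k, m

DFS with gray/black marking from k:
k gray
  a gray
    b gray
      h gray
      h black
    b black
  a black
  m gray
    f gray
      e gray
        c gray
        c black
        e→k: k is gray → back edge
Back edge closes the cycle k → m → f → e → k; its vertices are {e, f, k, m}.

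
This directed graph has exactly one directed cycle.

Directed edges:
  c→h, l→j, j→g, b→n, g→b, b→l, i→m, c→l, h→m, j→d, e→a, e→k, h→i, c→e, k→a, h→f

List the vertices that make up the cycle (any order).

b, g, j, l

DFS with gray/black marking from l:
l gray
  j gray
    g gray
      b gray
        b→l: l is gray → back edge
Back edge closes the cycle l → j → g → b → l; its vertices are {b, g, j, l}.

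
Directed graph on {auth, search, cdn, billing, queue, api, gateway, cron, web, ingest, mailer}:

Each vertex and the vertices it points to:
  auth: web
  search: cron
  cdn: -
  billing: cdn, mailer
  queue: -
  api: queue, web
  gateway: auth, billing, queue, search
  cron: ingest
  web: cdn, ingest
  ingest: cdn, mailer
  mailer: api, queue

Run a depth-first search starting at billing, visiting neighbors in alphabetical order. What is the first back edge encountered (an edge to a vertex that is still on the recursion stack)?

ingest→mailer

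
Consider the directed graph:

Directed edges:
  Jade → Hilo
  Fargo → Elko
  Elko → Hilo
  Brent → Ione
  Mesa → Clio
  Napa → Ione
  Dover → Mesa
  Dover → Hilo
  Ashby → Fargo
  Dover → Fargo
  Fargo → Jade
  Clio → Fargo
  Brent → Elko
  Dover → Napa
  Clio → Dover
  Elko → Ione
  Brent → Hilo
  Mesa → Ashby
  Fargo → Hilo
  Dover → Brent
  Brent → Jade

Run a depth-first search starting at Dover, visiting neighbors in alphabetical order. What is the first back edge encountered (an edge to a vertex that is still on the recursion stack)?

Clio→Dover

DFS from Dover (visiting neighbors in alphabetical order); mark gray on enter, black on exit:
Dover gray
  Brent gray
    Elko gray
      Hilo gray
      Hilo black
      Ione gray
      Ione black
    Elko black
    Brent→Hilo: Hilo black — skip
    Brent→Ione: Ione black — skip
    Jade gray
      Jade→Hilo: Hilo black — skip
    Jade black
  Brent black
  Fargo gray
    Fargo→Elko: Elko black — skip
    Fargo→Hilo: Hilo black — skip
    Fargo→Jade: Jade black — skip
  Fargo black
  Dover→Hilo: Hilo black — skip
  Mesa gray
    Ashby gray
      Ashby→Fargo: Fargo black — skip
    Ashby black
    Clio gray
      Clio→Dover: Dover is gray → back edge
First back edge: Clio → Dover.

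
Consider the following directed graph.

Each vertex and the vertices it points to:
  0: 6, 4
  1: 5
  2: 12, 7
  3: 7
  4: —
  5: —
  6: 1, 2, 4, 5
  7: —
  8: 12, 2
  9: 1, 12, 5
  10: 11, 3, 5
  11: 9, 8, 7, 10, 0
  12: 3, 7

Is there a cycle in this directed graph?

Yes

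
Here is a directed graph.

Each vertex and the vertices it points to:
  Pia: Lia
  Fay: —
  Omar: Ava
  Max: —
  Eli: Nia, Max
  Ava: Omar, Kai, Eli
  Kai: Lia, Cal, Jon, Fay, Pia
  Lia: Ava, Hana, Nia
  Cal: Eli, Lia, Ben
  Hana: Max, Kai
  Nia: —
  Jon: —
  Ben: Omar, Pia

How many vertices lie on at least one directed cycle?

A vertex is on a directed cycle iff it belongs to a strongly connected component of size ≥ 2 (or has a self-loop).
The vertices on cycles are {Ava, Ben, Cal, Kai, Lia, Pia, Hana, Omar} — 8 in total.

8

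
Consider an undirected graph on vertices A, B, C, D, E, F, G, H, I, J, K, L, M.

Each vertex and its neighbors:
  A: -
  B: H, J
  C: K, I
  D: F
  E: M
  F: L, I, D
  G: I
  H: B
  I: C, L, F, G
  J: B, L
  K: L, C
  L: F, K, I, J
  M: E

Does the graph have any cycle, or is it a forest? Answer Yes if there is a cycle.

DFS, tracking each vertex's parent; an edge to a visited non-parent vertex closes a cycle.
Start from C:
visit C (parent –)
  visit K (parent C)
    visit L (parent K)
      visit F (parent L)
        F–L: parent, skip
        visit I (parent F)
          I–C: C visited and ≠ parent → cycle
Cycle: C – K – L – F – I – C.

Yes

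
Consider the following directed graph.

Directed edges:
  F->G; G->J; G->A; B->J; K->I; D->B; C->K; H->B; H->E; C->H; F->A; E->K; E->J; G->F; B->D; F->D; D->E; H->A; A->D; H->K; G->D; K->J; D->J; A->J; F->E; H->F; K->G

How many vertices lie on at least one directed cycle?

7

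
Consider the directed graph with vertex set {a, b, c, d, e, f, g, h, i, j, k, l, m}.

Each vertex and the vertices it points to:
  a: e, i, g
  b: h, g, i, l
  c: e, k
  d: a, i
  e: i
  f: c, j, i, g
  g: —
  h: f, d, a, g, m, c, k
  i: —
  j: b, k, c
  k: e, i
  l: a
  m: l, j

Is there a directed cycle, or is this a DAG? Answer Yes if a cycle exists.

Yes

DFS with white/gray/black marking, starting from c:
c gray
  e gray
    i gray
    i black
  e black
  k gray
    k→e: e black — skip
    k→i: i black — skip
  k black
c black
a gray
  a→e: e black — skip
  a→i: i black — skip
  g gray
  g black
a black
b gray
  h gray
    f gray
      f→c: c black — skip
      j gray
        j→b: b is gray → back edge
Back edge found, so a cycle exists: b → h → f → j → b.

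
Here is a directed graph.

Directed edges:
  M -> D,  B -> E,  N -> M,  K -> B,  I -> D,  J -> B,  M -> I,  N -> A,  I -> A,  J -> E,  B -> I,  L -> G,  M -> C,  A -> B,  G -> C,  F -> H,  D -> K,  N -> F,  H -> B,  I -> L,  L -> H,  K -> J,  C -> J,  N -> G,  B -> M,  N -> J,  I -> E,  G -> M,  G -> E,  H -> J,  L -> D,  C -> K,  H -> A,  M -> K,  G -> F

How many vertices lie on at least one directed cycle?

12

A vertex is on a directed cycle iff it belongs to a strongly connected component of size ≥ 2 (or has a self-loop).
The vertices on cycles are {A, B, C, D, F, G, H, I, J, K, L, M} — 12 in total.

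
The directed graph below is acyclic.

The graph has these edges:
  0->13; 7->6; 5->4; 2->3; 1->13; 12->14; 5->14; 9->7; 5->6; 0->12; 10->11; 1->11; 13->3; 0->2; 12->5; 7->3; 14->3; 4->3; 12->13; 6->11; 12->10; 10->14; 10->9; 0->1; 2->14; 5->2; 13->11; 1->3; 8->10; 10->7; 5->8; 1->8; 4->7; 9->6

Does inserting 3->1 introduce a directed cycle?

Adding 3→1 creates a cycle iff 1 can already reach 3.
Path from 1: 1 → 3.
So 1 → … → 3 → 1 is a cycle.

Yes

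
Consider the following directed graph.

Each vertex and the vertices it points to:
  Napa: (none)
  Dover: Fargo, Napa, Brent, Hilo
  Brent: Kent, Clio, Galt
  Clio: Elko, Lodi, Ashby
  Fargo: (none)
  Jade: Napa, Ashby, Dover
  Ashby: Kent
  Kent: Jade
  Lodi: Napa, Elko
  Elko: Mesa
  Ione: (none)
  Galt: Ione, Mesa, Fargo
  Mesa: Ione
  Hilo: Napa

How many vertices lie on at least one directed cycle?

A vertex is on a directed cycle iff it belongs to a strongly connected component of size ≥ 2 (or has a self-loop).
The vertices on cycles are {Clio, Jade, Kent, Ashby, Brent, Dover} — 6 in total.

6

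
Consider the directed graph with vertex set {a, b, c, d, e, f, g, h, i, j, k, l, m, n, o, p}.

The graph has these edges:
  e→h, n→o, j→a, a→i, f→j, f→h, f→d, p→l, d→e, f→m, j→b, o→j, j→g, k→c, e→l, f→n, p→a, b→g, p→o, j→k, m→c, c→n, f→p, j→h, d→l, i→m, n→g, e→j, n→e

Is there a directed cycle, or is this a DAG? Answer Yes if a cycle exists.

DFS with white/gray/black marking, starting from n:
n gray
  e gray
    l gray
    l black
    j gray
      h gray
      h black
      g gray
      g black
      b gray
        b→g: g black — skip
      b black
      k gray
        c gray
          c→n: n is gray → back edge
Back edge found, so a cycle exists: n → e → j → k → c → n.

Yes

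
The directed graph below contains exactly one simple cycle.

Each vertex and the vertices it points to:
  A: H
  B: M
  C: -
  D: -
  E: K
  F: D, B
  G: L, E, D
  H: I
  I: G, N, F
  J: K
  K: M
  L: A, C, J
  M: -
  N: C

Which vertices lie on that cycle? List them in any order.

A, G, H, I, L

DFS with gray/black marking from I:
I gray
  G gray
    L gray
      A gray
        H gray
          H→I: I is gray → back edge
Back edge closes the cycle I → G → L → A → H → I; its vertices are {A, G, H, I, L}.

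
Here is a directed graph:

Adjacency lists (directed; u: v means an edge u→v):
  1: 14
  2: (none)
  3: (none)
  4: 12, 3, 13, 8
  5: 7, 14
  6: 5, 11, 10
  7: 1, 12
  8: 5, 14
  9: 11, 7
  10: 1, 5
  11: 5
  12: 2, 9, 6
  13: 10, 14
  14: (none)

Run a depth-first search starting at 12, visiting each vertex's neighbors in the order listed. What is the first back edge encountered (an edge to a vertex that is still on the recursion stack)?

7->12

DFS from 12 (visiting each vertex's neighbors in the order listed); mark gray on enter, black on exit:
12 gray
  2 gray
  2 black
  9 gray
    11 gray
      5 gray
        7 gray
          1 gray
            14 gray
            14 black
          1 black
          7→12: 12 is gray → back edge
First back edge: 7 → 12.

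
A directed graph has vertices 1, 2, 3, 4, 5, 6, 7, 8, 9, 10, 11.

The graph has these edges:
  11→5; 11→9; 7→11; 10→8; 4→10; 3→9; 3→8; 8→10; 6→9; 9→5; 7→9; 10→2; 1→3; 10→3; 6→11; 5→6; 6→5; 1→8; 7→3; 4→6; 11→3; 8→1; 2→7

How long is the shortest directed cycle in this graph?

2

For each vertex v, BFS finds the shortest path from v back to v.
The shortest such closed walk is 10 → 8 → 10, length 2.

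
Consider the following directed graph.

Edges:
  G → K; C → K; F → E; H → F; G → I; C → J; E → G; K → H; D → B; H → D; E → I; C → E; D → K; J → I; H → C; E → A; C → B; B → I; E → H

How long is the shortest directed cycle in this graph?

For each vertex v, BFS finds the shortest path from v back to v.
The shortest such closed walk is E → H → F → E, length 3.

3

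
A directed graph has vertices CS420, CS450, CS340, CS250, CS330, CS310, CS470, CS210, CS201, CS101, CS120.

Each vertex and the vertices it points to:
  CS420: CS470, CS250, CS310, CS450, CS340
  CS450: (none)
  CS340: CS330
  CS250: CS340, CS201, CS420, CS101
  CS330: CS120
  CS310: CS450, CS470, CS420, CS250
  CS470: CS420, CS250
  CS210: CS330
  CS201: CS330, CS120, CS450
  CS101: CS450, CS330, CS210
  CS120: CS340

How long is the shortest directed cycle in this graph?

For each vertex v, BFS finds the shortest path from v back to v.
The shortest such closed walk is CS310 → CS420 → CS310, length 2.

2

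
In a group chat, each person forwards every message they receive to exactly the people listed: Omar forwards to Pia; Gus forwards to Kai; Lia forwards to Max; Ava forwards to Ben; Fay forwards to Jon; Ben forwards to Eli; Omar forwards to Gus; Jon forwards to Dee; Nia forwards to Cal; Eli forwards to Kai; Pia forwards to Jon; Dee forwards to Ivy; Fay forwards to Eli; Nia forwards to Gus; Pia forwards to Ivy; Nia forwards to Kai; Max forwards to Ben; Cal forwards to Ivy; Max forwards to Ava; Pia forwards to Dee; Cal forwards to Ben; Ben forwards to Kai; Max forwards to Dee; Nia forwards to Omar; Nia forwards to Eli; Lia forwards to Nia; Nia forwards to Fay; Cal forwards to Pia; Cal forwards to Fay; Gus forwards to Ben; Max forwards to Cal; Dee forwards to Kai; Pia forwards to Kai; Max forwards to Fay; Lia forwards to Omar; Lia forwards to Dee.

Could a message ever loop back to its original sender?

DFS with white/gray/black marking, starting from Lia:
Lia gray
  Max gray
    Ben gray
      Eli gray
        Kai gray
        Kai black
      Eli black
      Ben→Kai: Kai black — skip
    Ben black
    Dee gray
      Dee→Kai: Kai black — skip
      Ivy gray
      Ivy black
    Dee black
    Ava gray
      Ava→Ben: Ben black — skip
    Ava black
    Cal gray
      Pia gray
        Jon gray
          Jon→Dee: Dee black — skip
        Jon black
        Pia→Kai: Kai black — skip
        Pia→Ivy: Ivy black — skip
        Pia→Dee: Dee black — skip
      Pia black
      Cal→Ben: Ben black — skip
      Cal→Ivy: Ivy black — skip
      Fay gray
        Fay→Eli: Eli black — skip
        Fay→Jon: Jon black — skip
      Fay black
    Cal black
    Max→Fay: Fay black — skip
  Max black
  Lia→Dee: Dee black — skip
  Omar gray
    Omar→Pia: Pia black — skip
    Gus gray
      Gus→Ben: Ben black — skip
      Gus→Kai: Kai black — skip
    Gus black
  Omar black
  Nia gray
    Nia→Omar: Omar black — skip
    Nia→Kai: Kai black — skip
    Nia→Eli: Eli black — skip
    Nia→Fay: Fay black — skip
    Nia→Gus: Gus black — skip
    Nia→Cal: Cal black — skip
  Nia black
Lia black
Every edge goes to a white or black vertex — no back edge, so the graph is acyclic.

No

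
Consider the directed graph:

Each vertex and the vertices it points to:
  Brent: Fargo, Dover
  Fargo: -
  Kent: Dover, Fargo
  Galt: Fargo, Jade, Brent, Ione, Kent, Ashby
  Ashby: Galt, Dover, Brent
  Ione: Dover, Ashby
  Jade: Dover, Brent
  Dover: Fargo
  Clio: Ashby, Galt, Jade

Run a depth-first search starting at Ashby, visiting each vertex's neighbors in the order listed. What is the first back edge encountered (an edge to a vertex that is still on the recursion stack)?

Ione->Ashby

DFS from Ashby (visiting each vertex's neighbors in the order listed); mark gray on enter, black on exit:
Ashby gray
  Galt gray
    Fargo gray
    Fargo black
    Jade gray
      Dover gray
        Dover→Fargo: Fargo black — skip
      Dover black
      Brent gray
        Brent→Fargo: Fargo black — skip
        Brent→Dover: Dover black — skip
      Brent black
    Jade black
    Galt→Brent: Brent black — skip
    Ione gray
      Ione→Dover: Dover black — skip
      Ione→Ashby: Ashby is gray → back edge
First back edge: Ione → Ashby.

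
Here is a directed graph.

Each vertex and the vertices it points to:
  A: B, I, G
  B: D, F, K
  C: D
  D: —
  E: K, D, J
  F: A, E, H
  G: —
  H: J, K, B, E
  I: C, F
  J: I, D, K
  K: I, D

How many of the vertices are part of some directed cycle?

A vertex is on a directed cycle iff it belongs to a strongly connected component of size ≥ 2 (or has a self-loop).
The vertices on cycles are {A, B, E, F, H, I, J, K} — 8 in total.

8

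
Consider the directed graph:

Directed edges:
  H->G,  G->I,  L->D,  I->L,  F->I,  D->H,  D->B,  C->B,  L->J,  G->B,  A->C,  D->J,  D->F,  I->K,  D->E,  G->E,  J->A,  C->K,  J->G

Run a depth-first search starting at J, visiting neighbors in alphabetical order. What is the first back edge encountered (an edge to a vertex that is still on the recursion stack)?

F→I

DFS from J (visiting neighbors in alphabetical order); mark gray on enter, black on exit:
J gray
  A gray
    C gray
      B gray
      B black
      K gray
      K black
    C black
  A black
  G gray
    G→B: B black — skip
    E gray
    E black
    I gray
      I→K: K black — skip
      L gray
        D gray
          D→B: B black — skip
          D→E: E black — skip
          F gray
            F→I: I is gray → back edge
First back edge: F → I.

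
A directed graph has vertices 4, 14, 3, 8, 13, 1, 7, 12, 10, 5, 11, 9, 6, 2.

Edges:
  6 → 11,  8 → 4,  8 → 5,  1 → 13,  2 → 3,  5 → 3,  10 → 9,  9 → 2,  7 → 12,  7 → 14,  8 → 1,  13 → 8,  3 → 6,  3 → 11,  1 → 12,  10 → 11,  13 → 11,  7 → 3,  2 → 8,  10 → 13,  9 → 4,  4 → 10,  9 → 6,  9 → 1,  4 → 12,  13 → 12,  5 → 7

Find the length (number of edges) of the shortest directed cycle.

3

For each vertex v, BFS finds the shortest path from v back to v.
The shortest such closed walk is 10 → 9 → 4 → 10, length 3.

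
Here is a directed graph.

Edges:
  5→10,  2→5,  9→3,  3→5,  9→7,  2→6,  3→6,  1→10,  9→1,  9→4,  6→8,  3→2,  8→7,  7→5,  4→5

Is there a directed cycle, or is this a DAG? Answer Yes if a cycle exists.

No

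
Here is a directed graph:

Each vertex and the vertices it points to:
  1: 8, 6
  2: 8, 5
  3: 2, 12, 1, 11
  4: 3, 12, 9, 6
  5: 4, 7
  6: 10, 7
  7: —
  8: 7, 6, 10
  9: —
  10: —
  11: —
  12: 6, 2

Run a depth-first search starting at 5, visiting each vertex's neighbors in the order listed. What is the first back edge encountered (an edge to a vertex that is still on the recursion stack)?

DFS from 5 (visiting each vertex's neighbors in the order listed); mark gray on enter, black on exit:
5 gray
  4 gray
    3 gray
      2 gray
        8 gray
          7 gray
          7 black
          6 gray
            10 gray
            10 black
            6→7: 7 black — skip
          6 black
          8→10: 10 black — skip
        8 black
        2→5: 5 is gray → back edge
First back edge: 2 → 5.

2->5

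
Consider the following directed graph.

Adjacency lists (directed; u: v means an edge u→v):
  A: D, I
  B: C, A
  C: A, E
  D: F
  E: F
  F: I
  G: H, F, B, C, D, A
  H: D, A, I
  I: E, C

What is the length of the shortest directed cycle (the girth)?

For each vertex v, BFS finds the shortest path from v back to v.
The shortest such closed walk is I → C → A → I, length 3.

3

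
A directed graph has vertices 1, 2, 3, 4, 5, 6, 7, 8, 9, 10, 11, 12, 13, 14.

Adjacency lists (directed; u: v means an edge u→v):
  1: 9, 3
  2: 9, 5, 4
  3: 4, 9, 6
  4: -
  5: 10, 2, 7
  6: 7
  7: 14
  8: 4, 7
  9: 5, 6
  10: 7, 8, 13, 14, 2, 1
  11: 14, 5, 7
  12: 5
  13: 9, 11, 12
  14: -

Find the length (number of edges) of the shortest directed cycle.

2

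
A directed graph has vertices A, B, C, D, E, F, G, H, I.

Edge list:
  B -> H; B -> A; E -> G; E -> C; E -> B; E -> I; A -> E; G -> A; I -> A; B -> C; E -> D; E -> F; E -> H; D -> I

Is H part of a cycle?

No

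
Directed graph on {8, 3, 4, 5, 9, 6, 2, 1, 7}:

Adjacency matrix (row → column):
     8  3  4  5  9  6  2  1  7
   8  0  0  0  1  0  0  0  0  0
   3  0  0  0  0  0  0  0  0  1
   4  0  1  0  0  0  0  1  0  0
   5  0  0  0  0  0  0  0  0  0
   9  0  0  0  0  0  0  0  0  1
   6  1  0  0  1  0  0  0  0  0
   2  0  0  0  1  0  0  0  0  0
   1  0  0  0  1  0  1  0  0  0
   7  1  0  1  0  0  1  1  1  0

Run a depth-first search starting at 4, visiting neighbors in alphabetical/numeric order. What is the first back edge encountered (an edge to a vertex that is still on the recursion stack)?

7→4

DFS from 4 (visiting neighbors in alphabetical/numeric order); mark gray on enter, black on exit:
4 gray
  2 gray
    5 gray
    5 black
  2 black
  3 gray
    7 gray
      1 gray
        1→5: 5 black — skip
        6 gray
          6→5: 5 black — skip
          8 gray
            8→5: 5 black — skip
          8 black
        6 black
      1 black
      7→2: 2 black — skip
      7→4: 4 is gray → back edge
First back edge: 7 → 4.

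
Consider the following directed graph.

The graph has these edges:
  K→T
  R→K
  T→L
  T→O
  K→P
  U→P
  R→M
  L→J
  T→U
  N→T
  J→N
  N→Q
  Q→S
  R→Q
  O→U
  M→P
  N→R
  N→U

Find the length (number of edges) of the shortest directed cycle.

4

For each vertex v, BFS finds the shortest path from v back to v.
The shortest such closed walk is N → T → L → J → N, length 4.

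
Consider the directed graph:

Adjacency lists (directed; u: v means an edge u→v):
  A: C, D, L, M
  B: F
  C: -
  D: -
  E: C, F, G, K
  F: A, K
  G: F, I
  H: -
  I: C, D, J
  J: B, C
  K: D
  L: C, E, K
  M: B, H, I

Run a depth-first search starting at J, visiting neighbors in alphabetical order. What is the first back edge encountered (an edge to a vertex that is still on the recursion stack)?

E->F

DFS from J (visiting neighbors in alphabetical order); mark gray on enter, black on exit:
J gray
  B gray
    F gray
      A gray
        C gray
        C black
        D gray
        D black
        L gray
          L→C: C black — skip
          E gray
            E→C: C black — skip
            E→F: F is gray → back edge
First back edge: E → F.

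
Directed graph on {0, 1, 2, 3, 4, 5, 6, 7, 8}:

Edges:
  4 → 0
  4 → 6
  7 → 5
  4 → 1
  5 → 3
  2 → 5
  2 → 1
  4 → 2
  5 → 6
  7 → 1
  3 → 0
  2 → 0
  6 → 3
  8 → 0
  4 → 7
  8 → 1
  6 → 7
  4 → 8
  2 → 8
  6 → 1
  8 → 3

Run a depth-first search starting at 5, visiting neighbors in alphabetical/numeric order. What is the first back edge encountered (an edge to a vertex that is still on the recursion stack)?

DFS from 5 (visiting neighbors in alphabetical/numeric order); mark gray on enter, black on exit:
5 gray
  3 gray
    0 gray
    0 black
  3 black
  6 gray
    1 gray
    1 black
    6→3: 3 black — skip
    7 gray
      7→1: 1 black — skip
      7→5: 5 is gray → back edge
First back edge: 7 → 5.

7→5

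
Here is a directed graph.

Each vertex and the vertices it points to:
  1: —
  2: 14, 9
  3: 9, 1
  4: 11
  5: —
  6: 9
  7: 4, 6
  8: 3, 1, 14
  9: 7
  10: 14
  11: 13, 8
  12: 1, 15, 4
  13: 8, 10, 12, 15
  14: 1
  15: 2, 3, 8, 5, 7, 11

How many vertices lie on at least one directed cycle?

11

A vertex is on a directed cycle iff it belongs to a strongly connected component of size ≥ 2 (or has a self-loop).
The vertices on cycles are {2, 3, 4, 6, 7, 8, 9, 11, 12, 13, 15} — 11 in total.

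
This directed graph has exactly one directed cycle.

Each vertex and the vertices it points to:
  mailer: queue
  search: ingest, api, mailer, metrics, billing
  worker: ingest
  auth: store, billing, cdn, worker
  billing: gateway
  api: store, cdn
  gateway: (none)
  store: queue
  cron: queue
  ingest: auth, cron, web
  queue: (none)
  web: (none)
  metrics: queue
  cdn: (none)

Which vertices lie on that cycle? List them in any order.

auth, ingest, worker

DFS with gray/black marking from ingest:
ingest gray
  auth gray
    store gray
      queue gray
      queue black
    store black
    billing gray
      gateway gray
      gateway black
    billing black
    cdn gray
    cdn black
    worker gray
      worker→ingest: ingest is gray → back edge
Back edge closes the cycle ingest → auth → worker → ingest; its vertices are {auth, ingest, worker}.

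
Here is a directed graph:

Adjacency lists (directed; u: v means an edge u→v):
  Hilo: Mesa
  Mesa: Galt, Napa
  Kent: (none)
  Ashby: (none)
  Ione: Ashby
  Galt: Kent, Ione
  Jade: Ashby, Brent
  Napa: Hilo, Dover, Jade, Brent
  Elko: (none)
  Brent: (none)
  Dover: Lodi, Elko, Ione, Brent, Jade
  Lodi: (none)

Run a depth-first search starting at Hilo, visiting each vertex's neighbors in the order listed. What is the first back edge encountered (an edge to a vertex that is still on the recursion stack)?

Napa→Hilo

DFS from Hilo (visiting each vertex's neighbors in the order listed); mark gray on enter, black on exit:
Hilo gray
  Mesa gray
    Galt gray
      Kent gray
      Kent black
      Ione gray
        Ashby gray
        Ashby black
      Ione black
    Galt black
    Napa gray
      Napa→Hilo: Hilo is gray → back edge
First back edge: Napa → Hilo.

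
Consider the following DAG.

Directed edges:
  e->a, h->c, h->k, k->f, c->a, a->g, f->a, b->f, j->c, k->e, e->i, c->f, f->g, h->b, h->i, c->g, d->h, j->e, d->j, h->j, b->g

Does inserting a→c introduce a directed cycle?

Yes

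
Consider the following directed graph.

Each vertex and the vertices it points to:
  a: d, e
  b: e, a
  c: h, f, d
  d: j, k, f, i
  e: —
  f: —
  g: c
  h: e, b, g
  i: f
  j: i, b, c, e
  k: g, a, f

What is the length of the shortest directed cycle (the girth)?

3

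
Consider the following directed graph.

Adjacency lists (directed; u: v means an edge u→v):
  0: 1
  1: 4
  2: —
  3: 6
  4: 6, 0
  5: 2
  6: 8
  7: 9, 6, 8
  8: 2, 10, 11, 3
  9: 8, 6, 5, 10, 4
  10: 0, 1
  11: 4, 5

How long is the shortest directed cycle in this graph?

For each vertex v, BFS finds the shortest path from v back to v.
The shortest such closed walk is 8 → 3 → 6 → 8, length 3.

3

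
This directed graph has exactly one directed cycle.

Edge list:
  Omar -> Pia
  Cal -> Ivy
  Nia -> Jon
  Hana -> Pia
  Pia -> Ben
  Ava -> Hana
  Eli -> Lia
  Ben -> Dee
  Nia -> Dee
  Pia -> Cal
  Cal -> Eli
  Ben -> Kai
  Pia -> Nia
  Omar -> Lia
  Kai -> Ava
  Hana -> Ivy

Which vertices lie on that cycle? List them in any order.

DFS with gray/black marking from Pia:
Pia gray
  Cal gray
    Ivy gray
    Ivy black
    Eli gray
      Lia gray
      Lia black
    Eli black
  Cal black
  Nia gray
    Jon gray
    Jon black
    Dee gray
    Dee black
  Nia black
  Ben gray
    Kai gray
      Ava gray
        Hana gray
          Hana→Ivy: Ivy black — skip
          Hana→Pia: Pia is gray → back edge
Back edge closes the cycle Pia → Ben → Kai → Ava → Hana → Pia; its vertices are {Ava, Ben, Kai, Pia, Hana}.

Ava, Ben, Kai, Pia, Hana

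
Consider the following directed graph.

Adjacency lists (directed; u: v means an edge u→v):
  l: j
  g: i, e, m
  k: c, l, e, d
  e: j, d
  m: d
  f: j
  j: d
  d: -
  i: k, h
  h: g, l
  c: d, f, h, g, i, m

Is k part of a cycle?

Yes

k is on a cycle iff k can reach itself via ≥1 edge.
k → c → i → k — yes.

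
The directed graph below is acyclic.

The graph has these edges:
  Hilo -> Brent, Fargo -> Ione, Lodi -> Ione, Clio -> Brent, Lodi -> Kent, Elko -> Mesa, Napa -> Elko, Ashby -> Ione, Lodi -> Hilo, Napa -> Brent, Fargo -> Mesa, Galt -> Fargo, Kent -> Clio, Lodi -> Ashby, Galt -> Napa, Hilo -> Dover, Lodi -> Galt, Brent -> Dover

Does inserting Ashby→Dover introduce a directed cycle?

Adding Ashby→Dover creates a cycle iff Dover can already reach Ashby.
Explore from Dover: no path reaches Ashby. The graph stays acyclic.

No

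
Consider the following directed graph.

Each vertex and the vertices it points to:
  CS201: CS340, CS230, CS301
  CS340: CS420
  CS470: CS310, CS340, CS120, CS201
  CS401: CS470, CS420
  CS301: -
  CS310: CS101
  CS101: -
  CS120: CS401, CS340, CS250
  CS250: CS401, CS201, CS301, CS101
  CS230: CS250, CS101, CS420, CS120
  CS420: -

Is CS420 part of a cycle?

CS420 lies on a cycle iff there is a path from CS420 back to itself.
Exploring from CS420, it never reaches itself; equivalently, its strongly connected component is a singleton.

No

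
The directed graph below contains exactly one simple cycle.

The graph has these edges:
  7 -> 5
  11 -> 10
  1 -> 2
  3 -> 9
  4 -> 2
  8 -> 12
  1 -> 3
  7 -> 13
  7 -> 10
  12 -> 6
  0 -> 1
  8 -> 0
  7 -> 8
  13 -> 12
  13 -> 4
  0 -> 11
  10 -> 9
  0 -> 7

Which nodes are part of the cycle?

DFS with gray/black marking from 8:
8 gray
  12 gray
    6 gray
    6 black
  12 black
  0 gray
    7 gray
      7→8: 8 is gray → back edge
Back edge closes the cycle 8 → 0 → 7 → 8; its vertices are {0, 7, 8}.

0, 7, 8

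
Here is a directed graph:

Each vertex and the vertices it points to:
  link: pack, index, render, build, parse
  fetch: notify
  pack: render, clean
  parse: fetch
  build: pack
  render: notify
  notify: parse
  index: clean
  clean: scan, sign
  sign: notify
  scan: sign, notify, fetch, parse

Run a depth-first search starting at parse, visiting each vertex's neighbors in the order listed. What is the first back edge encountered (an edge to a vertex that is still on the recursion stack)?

notify→parse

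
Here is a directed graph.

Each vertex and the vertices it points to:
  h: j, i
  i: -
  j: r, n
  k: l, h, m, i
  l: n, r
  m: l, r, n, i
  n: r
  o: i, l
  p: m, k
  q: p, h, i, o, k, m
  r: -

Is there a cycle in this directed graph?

DFS with white/gray/black marking, starting from r:
r gray
r black
h gray
  j gray
    j→r: r black — skip
    n gray
      n→r: r black — skip
    n black
  j black
  i gray
  i black
h black
k gray
  l gray
    l→n: n black — skip
    l→r: r black — skip
  l black
  k→h: h black — skip
  m gray
    m→l: l black — skip
    m→r: r black — skip
    m→n: n black — skip
    m→i: i black — skip
  m black
  k→i: i black — skip
k black
o gray
  o→i: i black — skip
  o→l: l black — skip
o black
p gray
  p→m: m black — skip
  p→k: k black — skip
p black
q gray
  q→p: p black — skip
  q→h: h black — skip
  q→i: i black — skip
  q→o: o black — skip
  q→k: k black — skip
  q→m: m black — skip
q black
Every edge goes to a white or black vertex — no back edge, so the graph is acyclic.

No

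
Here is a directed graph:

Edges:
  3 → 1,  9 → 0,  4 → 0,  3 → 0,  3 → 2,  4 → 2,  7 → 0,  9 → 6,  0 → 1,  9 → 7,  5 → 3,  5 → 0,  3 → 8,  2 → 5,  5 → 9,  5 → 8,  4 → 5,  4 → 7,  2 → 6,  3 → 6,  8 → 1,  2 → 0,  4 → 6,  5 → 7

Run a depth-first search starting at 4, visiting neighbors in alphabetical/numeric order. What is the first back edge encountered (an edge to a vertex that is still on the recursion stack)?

3→2

DFS from 4 (visiting neighbors in alphabetical/numeric order); mark gray on enter, black on exit:
4 gray
  0 gray
    1 gray
    1 black
  0 black
  2 gray
    2→0: 0 black — skip
    5 gray
      5→0: 0 black — skip
      3 gray
        3→0: 0 black — skip
        3→1: 1 black — skip
        3→2: 2 is gray → back edge
First back edge: 3 → 2.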